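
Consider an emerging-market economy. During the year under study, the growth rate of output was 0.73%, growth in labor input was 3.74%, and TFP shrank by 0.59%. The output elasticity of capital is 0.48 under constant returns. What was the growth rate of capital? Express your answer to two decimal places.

-1.30%

Labor's share = 1 − 0.48 = 0.52.
gY = gA + 0.52×3.74 + 0.48×g.
0.48×g = 0.73 + 0.59 − 1.9448 = -0.6248.
g = -0.6248 / 0.48 = -1.3017%.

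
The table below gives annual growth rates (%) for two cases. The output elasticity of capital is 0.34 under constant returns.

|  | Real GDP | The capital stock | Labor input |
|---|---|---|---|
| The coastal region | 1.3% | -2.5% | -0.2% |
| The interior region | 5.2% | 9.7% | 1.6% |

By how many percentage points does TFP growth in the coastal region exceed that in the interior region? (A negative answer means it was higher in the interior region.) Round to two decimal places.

1.44 percentage points

Labor's share = 1 − 0.34 = 0.66.
The coastal region: TFP = 1.3 + 0.85 + 0.132 = 2.282%.
The interior region: TFP = 5.2 − 3.298 − 1.056 = 0.846%.
Difference = 2.282 − (0.846) = 1.436 pp.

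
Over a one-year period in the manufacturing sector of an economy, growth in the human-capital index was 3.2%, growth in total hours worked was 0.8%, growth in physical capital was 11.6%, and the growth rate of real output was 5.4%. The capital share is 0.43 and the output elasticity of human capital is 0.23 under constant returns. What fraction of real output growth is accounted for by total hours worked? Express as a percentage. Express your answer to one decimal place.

Labor's share = 1 − 0.43 − 0.23 = 0.34.
Total hours worked contributed 0.34 × 0.8 = 0.272 pp.
Share of growth = 0.272 / 5.4 × 100 = 5.037%.

5.0%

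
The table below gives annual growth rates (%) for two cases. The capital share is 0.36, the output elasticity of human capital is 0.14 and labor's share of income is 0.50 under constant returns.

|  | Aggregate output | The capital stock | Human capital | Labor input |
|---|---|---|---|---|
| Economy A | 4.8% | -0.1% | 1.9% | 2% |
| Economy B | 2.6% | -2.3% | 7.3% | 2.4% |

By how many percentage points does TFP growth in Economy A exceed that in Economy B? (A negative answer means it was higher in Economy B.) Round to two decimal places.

Labor's share = 1 − 0.36 − 0.14 = 0.5.
Economy A: TFP = 4.8 + 0.036 − 0.266 − 1 = 3.57%.
Economy B: TFP = 2.6 + 0.828 − 1.022 − 1.2 = 1.206%.
Difference = 3.57 − (1.206) = 2.364 pp.

2.36 percentage points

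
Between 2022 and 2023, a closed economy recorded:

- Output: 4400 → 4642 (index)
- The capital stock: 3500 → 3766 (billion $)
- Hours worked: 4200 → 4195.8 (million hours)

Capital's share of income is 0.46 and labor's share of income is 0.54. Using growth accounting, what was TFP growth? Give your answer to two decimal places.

2.06%

Output growth = (4642 − 4400) / 4400 = 5.5%.
The capital stock growth = (3766 − 3500) / 3500 = 7.6%.
Hours worked growth = (4195.8 − 4200) / 4200 = -0.1%.
Labor's share = 1 − 0.46 = 0.54.
The capital stock: 0.46 × 7.6 = 3.496 pp.
Hours worked: 0.54 × (-0.1) = -0.054 pp.
TFP growth = 5.5 − 3.442 = 2.058%.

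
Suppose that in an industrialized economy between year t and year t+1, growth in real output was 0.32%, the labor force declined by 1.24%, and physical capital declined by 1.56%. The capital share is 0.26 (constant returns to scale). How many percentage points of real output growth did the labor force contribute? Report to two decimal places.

-0.92

Labor's share = 1 − 0.26 = 0.74.
Contribution = share × growth = 0.74 × (-1.24) = -0.9176 pp.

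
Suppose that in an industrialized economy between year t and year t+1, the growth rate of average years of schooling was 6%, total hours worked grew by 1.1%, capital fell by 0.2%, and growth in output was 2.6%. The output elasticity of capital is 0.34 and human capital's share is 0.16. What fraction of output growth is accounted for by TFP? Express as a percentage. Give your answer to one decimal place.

Labor's share = 1 − 0.34 − 0.16 = 0.5.
Capital: 0.34 × (-0.2) = -0.068 pp.
Average years of schooling: 0.16 × 6 = 0.96 pp.
Total hours worked: 0.5 × 1.1 = 0.55 pp.
TFP growth = 2.6 − 1.442 = 1.158%.
TFP share of growth = 1.158 / 2.6 × 100 = 44.538%.

TFP accounted for 44.5% of growth.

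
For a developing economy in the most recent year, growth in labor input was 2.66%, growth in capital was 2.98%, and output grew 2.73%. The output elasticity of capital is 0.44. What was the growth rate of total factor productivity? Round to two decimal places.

Labor's share = 1 − 0.44 = 0.56.
Capital: 0.44 × 2.98 = 1.3112 pp.
Labor input: 0.56 × 2.66 = 1.4896 pp.
TFP growth = 2.73 − 2.8008 = -0.0708%.

-0.07%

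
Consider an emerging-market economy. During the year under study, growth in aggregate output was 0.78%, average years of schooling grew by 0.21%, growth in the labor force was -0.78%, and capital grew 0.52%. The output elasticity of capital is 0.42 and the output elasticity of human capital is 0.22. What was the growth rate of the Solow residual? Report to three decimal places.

0.796%

Labor's share = 1 − 0.42 − 0.22 = 0.36.
Capital: 0.42 × 0.52 = 0.2184 pp.
Average years of schooling: 0.22 × 0.21 = 0.0462 pp.
The labor force: 0.36 × (-0.78) = -0.2808 pp.
TFP growth = 0.78 + 0.0162 = 0.7962%.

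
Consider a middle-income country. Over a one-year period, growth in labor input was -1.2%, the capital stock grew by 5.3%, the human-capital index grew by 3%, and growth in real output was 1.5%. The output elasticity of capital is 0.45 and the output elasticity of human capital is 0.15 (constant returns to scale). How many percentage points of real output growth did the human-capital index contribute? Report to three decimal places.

Contribution = share × growth = 0.15 × 3 = 0.45 pp.

0.450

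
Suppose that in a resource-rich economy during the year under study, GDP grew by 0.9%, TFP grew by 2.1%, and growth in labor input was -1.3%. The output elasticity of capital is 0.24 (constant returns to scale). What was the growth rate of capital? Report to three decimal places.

Labor's share = 1 − 0.24 = 0.76.
gY = gA + 0.76×(-1.3) + 0.24×g.
0.24×g = 0.9 − 2.1 + 0.988 = -0.212.
g = -0.212 / 0.24 = -0.88333%.

-0.883%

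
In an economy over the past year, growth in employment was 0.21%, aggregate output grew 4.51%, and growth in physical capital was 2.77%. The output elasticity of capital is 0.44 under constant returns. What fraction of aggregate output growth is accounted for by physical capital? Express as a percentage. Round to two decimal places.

Physical capital contributed 0.44 × 2.77 = 1.2188 pp.
Share of growth = 1.2188 / 4.51 × 100 = 27.0244%.

Physical capital accounted for 27.02% of growth.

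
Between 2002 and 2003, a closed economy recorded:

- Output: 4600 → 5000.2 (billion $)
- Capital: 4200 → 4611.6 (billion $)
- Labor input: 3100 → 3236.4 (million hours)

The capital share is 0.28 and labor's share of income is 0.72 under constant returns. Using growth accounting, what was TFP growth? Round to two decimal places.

TFP growth was 2.79%.

Output growth = (5000.2 − 4600) / 4600 = 8.7%.
Capital growth = (4611.6 − 4200) / 4200 = 9.8%.
Labor input growth = (3236.4 − 3100) / 3100 = 4.4%.
Labor's share = 1 − 0.28 = 0.72.
Capital: 0.28 × 9.8 = 2.744 pp.
Labor input: 0.72 × 4.4 = 3.168 pp.
TFP growth = 8.7 − 5.912 = 2.788%.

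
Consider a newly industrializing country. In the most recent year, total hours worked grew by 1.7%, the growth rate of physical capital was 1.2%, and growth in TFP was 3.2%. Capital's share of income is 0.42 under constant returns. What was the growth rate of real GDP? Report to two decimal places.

Real GDP growth was 4.69%.

Labor's share = 1 − 0.42 = 0.58.
Physical capital: 0.42 × 1.2 = 0.504 pp.
Total hours worked: 0.58 × 1.7 = 0.986 pp.
Output growth = 3.2 + 1.49 = 4.69%.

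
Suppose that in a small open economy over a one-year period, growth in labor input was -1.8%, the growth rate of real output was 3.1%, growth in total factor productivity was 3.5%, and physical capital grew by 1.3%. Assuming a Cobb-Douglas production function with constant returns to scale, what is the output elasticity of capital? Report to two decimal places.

gY = gA + α·gK + (1−α)·gL, so gY − gA − gL = α(gK − gL).
3.1 − 3.5 + 1.8 = α × (1.3 − (-1.8)).
1.4 = 3.1 α, so α = 0.4516.

The output elasticity of capital is 0.45.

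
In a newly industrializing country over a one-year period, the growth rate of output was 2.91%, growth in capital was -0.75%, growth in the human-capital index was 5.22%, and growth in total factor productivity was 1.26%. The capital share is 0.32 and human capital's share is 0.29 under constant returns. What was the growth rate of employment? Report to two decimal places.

Employment grew 0.96%.

Labor's share = 1 − 0.32 − 0.29 = 0.39.
gY = gA + 0.32×(-0.75) + 0.29×5.22 + 0.39×g.
0.39×g = 2.91 − 1.26 − 1.2738 = 0.3762.
g = 0.3762 / 0.39 = 0.9646%.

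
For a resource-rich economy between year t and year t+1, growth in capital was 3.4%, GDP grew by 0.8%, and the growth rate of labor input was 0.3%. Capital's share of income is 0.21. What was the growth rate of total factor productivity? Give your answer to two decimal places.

-0.15%

Labor's share = 1 − 0.21 = 0.79.
Capital: 0.21 × 3.4 = 0.714 pp.
Labor input: 0.79 × 0.3 = 0.237 pp.
TFP growth = 0.8 − 0.951 = -0.151%.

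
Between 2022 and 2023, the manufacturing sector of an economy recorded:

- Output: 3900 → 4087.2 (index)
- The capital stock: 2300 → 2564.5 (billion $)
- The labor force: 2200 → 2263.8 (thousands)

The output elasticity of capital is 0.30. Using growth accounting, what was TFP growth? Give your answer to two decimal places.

Output growth = (4087.2 − 3900) / 3900 = 4.8%.
The capital stock growth = (2564.5 − 2300) / 2300 = 11.5%.
The labor force growth = (2263.8 − 2200) / 2200 = 2.9%.
Labor's share = 1 − 0.3 = 0.7.
The capital stock: 0.3 × 11.5 = 3.45 pp.
The labor force: 0.7 × 2.9 = 2.03 pp.
TFP growth = 4.8 − 5.48 = -0.68%.

-0.68%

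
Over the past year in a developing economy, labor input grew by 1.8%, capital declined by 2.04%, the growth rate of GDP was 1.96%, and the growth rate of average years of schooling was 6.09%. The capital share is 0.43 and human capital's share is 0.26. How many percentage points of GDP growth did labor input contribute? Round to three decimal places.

0.558 percentage points

Labor's share = 1 − 0.43 − 0.26 = 0.31.
Contribution = share × growth = 0.31 × 1.8 = 0.558 pp.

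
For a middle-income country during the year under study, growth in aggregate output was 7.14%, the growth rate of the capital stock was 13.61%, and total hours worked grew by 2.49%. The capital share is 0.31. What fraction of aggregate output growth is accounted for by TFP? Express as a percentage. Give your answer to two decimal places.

Labor's share = 1 − 0.31 = 0.69.
The capital stock: 0.31 × 13.61 = 4.2191 pp.
Total hours worked: 0.69 × 2.49 = 1.7181 pp.
TFP growth = 7.14 − 5.9372 = 1.2028%.
TFP share of growth = 1.2028 / 7.14 × 100 = 16.8459%.

16.85%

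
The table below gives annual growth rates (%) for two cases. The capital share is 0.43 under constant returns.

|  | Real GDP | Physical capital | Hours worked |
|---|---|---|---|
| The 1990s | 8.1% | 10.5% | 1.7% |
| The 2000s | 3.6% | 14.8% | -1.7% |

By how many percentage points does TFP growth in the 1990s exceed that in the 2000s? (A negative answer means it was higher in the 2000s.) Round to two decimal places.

4.41 percentage points

Labor's share = 1 − 0.43 = 0.57.
The 1990s: TFP = 8.1 − 4.515 − 0.969 = 2.616%.
The 2000s: TFP = 3.6 − 6.364 + 0.969 = -1.795%.
Difference = 2.616 − (-1.795) = 4.411 pp.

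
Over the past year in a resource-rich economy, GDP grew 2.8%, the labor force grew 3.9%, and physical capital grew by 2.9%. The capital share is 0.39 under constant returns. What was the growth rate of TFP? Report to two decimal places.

-0.71%

Labor's share = 1 − 0.39 = 0.61.
Physical capital: 0.39 × 2.9 = 1.131 pp.
The labor force: 0.61 × 3.9 = 2.379 pp.
TFP growth = 2.8 − 3.51 = -0.71%.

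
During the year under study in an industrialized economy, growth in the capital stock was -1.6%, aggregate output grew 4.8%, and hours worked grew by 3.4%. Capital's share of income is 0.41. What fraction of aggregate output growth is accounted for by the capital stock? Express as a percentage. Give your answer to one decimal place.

The capital stock contributed 0.41 × (-1.6) = -0.656 pp.
Share of growth = -0.656 / 4.8 × 100 = -13.667%.

The capital stock accounted for -13.7% of growth.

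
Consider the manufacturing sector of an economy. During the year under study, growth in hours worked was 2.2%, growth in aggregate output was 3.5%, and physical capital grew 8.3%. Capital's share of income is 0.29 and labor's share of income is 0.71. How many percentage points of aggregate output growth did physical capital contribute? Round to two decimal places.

Contribution = share × growth = 0.29 × 8.3 = 2.407 pp.

2.41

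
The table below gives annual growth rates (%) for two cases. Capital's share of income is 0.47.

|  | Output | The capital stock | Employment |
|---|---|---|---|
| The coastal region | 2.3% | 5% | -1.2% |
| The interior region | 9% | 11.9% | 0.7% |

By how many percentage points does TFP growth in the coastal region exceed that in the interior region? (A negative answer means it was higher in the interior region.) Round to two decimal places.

Labor's share = 1 − 0.47 = 0.53.
The coastal region: TFP = 2.3 − 2.35 + 0.636 = 0.586%.
The interior region: TFP = 9 − 5.593 − 0.371 = 3.036%.
Difference = 0.586 − (3.036) = -2.45 pp.

-2.45 percentage points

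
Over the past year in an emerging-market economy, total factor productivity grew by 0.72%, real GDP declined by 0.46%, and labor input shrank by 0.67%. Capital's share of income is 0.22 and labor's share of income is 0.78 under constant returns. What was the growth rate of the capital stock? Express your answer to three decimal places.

-2.988%

Labor's share = 1 − 0.22 = 0.78.
gY = gA + 0.78×(-0.67) + 0.22×g.
0.22×g = -0.46 − 0.72 + 0.5226 = -0.6574.
g = -0.6574 / 0.22 = -2.98818%.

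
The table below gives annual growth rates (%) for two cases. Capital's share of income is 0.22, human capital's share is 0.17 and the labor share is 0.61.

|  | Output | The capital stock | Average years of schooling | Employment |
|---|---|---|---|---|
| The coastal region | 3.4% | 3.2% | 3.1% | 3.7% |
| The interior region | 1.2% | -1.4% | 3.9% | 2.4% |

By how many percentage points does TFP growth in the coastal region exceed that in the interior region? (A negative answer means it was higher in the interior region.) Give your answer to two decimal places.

0.53 percentage points

Labor's share = 1 − 0.22 − 0.17 = 0.61.
The coastal region: TFP = 3.4 − 0.704 − 0.527 − 2.257 = -0.088%.
The interior region: TFP = 1.2 + 0.308 − 0.663 − 1.464 = -0.619%.
Difference = -0.088 − (-0.619) = 0.531 pp.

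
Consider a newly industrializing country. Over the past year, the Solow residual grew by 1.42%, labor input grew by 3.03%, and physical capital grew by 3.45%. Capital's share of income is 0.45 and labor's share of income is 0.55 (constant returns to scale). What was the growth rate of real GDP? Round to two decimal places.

Labor's share = 1 − 0.45 = 0.55.
Physical capital: 0.45 × 3.45 = 1.5525 pp.
Labor input: 0.55 × 3.03 = 1.6665 pp.
Output growth = 1.42 + 3.219 = 4.639%.

Real GDP grew 4.64%.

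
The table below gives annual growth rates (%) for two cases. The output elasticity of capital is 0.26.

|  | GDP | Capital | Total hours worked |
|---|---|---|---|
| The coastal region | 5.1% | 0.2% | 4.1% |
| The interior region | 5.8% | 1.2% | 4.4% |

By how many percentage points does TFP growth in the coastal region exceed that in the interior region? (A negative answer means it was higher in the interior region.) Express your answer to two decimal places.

Labor's share = 1 − 0.26 = 0.74.
The coastal region: TFP = 5.1 − 0.052 − 3.034 = 2.014%.
The interior region: TFP = 5.8 − 0.312 − 3.256 = 2.232%.
Difference = 2.014 − (2.232) = -0.218 pp.

-0.22 percentage points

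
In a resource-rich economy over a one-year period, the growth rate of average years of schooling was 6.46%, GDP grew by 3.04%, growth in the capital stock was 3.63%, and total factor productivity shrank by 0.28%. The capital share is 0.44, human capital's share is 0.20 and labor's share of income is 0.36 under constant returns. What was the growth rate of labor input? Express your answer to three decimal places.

Labor's share = 1 − 0.44 − 0.2 = 0.36.
gY = gA + 0.44×3.63 + 0.2×6.46 + 0.36×g.
0.36×g = 3.04 + 0.28 − 2.8892 = 0.4308.
g = 0.4308 / 0.36 = 1.19667%.

1.197%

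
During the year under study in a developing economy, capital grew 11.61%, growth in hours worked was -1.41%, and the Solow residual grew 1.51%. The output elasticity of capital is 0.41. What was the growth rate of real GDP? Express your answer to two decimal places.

Labor's share = 1 − 0.41 = 0.59.
Capital: 0.41 × 11.61 = 4.7601 pp.
Hours worked: 0.59 × (-1.41) = -0.8319 pp.
Output growth = 1.51 + 3.9282 = 5.4382%.

Real GDP growth was 5.44%.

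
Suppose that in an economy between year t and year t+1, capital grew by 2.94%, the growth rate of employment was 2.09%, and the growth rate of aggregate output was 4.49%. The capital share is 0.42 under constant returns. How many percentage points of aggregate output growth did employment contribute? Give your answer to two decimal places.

Labor's share = 1 − 0.42 = 0.58.
Contribution = share × growth = 0.58 × 2.09 = 1.2122 pp.

1.21 pp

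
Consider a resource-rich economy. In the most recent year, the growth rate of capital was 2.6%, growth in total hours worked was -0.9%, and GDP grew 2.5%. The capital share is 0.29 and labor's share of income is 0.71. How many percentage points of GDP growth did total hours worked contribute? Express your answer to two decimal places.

Labor's share = 1 − 0.29 = 0.71.
Contribution = share × growth = 0.71 × (-0.9) = -0.639 pp.

-0.64 percentage points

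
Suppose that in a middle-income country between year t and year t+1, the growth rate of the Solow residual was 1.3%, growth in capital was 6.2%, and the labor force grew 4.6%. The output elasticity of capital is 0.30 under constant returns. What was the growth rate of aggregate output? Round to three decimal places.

Aggregate output grew 6.380%.

Labor's share = 1 − 0.3 = 0.7.
Capital: 0.3 × 6.2 = 1.86 pp.
The labor force: 0.7 × 4.6 = 3.22 pp.
Output growth = 1.3 + 5.08 = 6.38%.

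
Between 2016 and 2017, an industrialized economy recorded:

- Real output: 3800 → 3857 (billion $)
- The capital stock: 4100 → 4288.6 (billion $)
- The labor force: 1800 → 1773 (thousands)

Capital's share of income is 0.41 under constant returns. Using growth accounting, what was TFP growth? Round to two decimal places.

Real output growth = (3857 − 3800) / 3800 = 1.5%.
The capital stock growth = (4288.6 − 4100) / 4100 = 4.6%.
The labor force growth = (1773 − 1800) / 1800 = -1.5%.
Labor's share = 1 − 0.41 = 0.59.
The capital stock: 0.41 × 4.6 = 1.886 pp.
The labor force: 0.59 × (-1.5) = -0.885 pp.
TFP growth = 1.5 − 1.001 = 0.499%.

0.50%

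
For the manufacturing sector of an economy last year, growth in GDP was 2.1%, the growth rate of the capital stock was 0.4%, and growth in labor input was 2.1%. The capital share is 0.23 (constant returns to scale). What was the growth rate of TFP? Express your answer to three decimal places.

TFP growth was 0.391%.

Labor's share = 1 − 0.23 = 0.77.
The capital stock: 0.23 × 0.4 = 0.092 pp.
Labor input: 0.77 × 2.1 = 1.617 pp.
TFP growth = 2.1 − 1.709 = 0.391%.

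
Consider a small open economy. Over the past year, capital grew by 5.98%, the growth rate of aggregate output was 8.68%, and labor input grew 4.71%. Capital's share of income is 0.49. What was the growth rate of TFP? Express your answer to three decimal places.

Labor's share = 1 − 0.49 = 0.51.
Capital: 0.49 × 5.98 = 2.9302 pp.
Labor input: 0.51 × 4.71 = 2.4021 pp.
TFP growth = 8.68 − 5.3323 = 3.3477%.

TFP growth was 3.348%.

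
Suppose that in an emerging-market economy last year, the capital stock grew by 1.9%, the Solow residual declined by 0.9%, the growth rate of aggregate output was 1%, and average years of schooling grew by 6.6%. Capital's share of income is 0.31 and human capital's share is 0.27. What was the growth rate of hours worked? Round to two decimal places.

-1.12%

Labor's share = 1 − 0.31 − 0.27 = 0.42.
gY = gA + 0.31×1.9 + 0.27×6.6 + 0.42×g.
0.42×g = 1 + 0.9 − 2.371 = -0.471.
g = -0.471 / 0.42 = -1.1214%.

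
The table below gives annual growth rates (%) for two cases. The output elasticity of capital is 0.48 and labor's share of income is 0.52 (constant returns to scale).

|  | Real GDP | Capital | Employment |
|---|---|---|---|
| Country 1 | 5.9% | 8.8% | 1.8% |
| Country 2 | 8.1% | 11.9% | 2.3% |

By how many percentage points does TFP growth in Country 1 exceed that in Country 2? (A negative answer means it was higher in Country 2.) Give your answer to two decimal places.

Labor's share = 1 − 0.48 = 0.52.
Country 1: TFP = 5.9 − 4.224 − 0.936 = 0.74%.
Country 2: TFP = 8.1 − 5.712 − 1.196 = 1.192%.
Difference = 0.74 − (1.192) = -0.452 pp.

-0.45 percentage points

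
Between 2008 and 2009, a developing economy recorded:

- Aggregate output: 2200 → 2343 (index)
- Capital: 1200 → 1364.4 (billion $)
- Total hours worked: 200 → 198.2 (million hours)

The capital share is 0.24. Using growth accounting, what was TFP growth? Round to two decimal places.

Aggregate output growth = (2343 − 2200) / 2200 = 6.5%.
Capital growth = (1364.4 − 1200) / 1200 = 13.7%.
Total hours worked growth = (198.2 − 200) / 200 = -0.9%.
Labor's share = 1 − 0.24 = 0.76.
Capital: 0.24 × 13.7 = 3.288 pp.
Total hours worked: 0.76 × (-0.9) = -0.684 pp.
TFP growth = 6.5 − 2.604 = 3.896%.

TFP grew 3.90%.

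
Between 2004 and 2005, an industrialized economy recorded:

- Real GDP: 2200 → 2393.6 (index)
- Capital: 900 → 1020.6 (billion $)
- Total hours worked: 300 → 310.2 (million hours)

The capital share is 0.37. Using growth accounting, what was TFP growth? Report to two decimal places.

Real GDP growth = (2393.6 − 2200) / 2200 = 8.8%.
Capital growth = (1020.6 − 900) / 900 = 13.4%.
Total hours worked growth = (310.2 − 300) / 300 = 3.4%.
Labor's share = 1 − 0.37 = 0.63.
Capital: 0.37 × 13.4 = 4.958 pp.
Total hours worked: 0.63 × 3.4 = 2.142 pp.
TFP growth = 8.8 − 7.1 = 1.7%.

TFP growth was 1.70%.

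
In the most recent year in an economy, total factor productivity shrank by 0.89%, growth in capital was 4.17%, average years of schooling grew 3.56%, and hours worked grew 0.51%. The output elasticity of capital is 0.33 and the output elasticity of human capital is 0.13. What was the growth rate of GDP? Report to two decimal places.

Labor's share = 1 − 0.33 − 0.13 = 0.54.
Capital: 0.33 × 4.17 = 1.3761 pp.
Average years of schooling: 0.13 × 3.56 = 0.4628 pp.
Hours worked: 0.54 × 0.51 = 0.2754 pp.
Output growth = -0.89 + 2.1143 = 1.2243%.

1.22%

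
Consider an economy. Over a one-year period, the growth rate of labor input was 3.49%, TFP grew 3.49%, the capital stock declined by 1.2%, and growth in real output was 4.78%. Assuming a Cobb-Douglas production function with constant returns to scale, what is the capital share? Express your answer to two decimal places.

gY = gA + α·gK + (1−α)·gL, so gY − gA − gL = α(gK − gL).
4.78 − 3.49 − 3.49 = α × (-1.2 − 3.49).
-2.2 = -4.69 α, so α = 0.4691.

0.47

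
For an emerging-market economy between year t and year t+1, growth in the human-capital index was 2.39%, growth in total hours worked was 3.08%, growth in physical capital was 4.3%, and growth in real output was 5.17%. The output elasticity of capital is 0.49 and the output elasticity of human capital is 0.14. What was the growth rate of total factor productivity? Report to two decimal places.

Labor's share = 1 − 0.49 − 0.14 = 0.37.
Physical capital: 0.49 × 4.3 = 2.107 pp.
The human-capital index: 0.14 × 2.39 = 0.3346 pp.
Total hours worked: 0.37 × 3.08 = 1.1396 pp.
TFP growth = 5.17 − 3.5812 = 1.5888%.

1.59%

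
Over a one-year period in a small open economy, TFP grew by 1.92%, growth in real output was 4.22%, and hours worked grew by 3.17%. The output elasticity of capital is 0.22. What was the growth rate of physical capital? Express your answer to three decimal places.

Labor's share = 1 − 0.22 = 0.78.
gY = gA + 0.78×3.17 + 0.22×g.
0.22×g = 4.22 − 1.92 − 2.4726 = -0.1726.
g = -0.1726 / 0.22 = -0.78455%.

-0.785%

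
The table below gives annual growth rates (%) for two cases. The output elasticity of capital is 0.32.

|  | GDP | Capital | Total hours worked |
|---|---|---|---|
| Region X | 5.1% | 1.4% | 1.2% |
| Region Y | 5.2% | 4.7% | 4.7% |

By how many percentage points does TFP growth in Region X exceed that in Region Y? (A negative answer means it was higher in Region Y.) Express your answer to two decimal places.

3.34 percentage points

Labor's share = 1 − 0.32 = 0.68.
Region X: TFP = 5.1 − 0.448 − 0.816 = 3.836%.
Region Y: TFP = 5.2 − 1.504 − 3.196 = 0.5%.
Difference = 3.836 − (0.5) = 3.336 pp.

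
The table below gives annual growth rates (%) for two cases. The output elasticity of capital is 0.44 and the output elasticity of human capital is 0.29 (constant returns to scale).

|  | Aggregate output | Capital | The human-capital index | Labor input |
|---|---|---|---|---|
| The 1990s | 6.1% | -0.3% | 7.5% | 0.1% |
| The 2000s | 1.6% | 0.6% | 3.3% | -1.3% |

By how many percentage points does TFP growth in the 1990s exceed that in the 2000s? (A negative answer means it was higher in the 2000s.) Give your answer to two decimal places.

3.30 percentage points

Labor's share = 1 − 0.44 − 0.29 = 0.27.
The 1990s: TFP = 6.1 + 0.132 − 2.175 − 0.027 = 4.03%.
The 2000s: TFP = 1.6 − 0.264 − 0.957 + 0.351 = 0.73%.
Difference = 4.03 − (0.73) = 3.3 pp.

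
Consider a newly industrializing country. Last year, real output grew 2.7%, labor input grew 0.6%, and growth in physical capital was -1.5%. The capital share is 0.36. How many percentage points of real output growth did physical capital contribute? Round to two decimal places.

Contribution = share × growth = 0.36 × (-1.5) = -0.54 pp.

-0.54 pp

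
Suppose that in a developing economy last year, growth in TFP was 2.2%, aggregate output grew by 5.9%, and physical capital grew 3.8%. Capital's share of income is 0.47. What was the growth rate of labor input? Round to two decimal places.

3.61%

Labor's share = 1 − 0.47 = 0.53.
gY = gA + 0.47×3.8 + 0.53×g.
0.53×g = 5.9 − 2.2 − 1.786 = 1.914.
g = 1.914 / 0.53 = 3.6113%.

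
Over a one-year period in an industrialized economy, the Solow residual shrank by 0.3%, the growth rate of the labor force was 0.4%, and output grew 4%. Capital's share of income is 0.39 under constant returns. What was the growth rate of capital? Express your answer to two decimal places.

10.40%

Labor's share = 1 − 0.39 = 0.61.
gY = gA + 0.61×0.4 + 0.39×g.
0.39×g = 4 + 0.3 − 0.244 = 4.056.
g = 4.056 / 0.39 = 10.4%.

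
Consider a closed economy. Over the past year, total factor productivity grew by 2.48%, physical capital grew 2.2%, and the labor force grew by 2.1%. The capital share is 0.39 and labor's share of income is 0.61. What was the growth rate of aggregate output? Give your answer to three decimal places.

Labor's share = 1 − 0.39 = 0.61.
Physical capital: 0.39 × 2.2 = 0.858 pp.
The labor force: 0.61 × 2.1 = 1.281 pp.
Output growth = 2.48 + 2.139 = 4.619%.

Aggregate output grew 4.619%.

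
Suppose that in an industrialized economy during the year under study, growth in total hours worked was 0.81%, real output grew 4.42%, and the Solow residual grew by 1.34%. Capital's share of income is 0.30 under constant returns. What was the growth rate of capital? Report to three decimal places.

Labor's share = 1 − 0.3 = 0.7.
gY = gA + 0.7×0.81 + 0.3×g.
0.3×g = 4.42 − 1.34 − 0.567 = 2.513.
g = 2.513 / 0.3 = 8.37667%.

8.377%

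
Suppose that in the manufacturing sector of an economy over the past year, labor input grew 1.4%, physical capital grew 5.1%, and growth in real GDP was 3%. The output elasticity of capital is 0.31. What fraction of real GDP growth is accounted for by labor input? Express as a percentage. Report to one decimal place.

32.2%

Labor's share = 1 − 0.31 = 0.69.
Labor input contributed 0.69 × 1.4 = 0.966 pp.
Share of growth = 0.966 / 3 × 100 = 32.2%.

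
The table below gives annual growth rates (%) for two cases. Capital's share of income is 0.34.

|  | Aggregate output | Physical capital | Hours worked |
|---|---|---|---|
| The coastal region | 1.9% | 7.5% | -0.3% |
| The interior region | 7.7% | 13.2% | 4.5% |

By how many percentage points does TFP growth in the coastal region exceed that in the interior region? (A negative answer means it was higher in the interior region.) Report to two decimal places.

Labor's share = 1 − 0.34 = 0.66.
The coastal region: TFP = 1.9 − 2.55 + 0.198 = -0.452%.
The interior region: TFP = 7.7 − 4.488 − 2.97 = 0.242%.
Difference = -0.452 − (0.242) = -0.694 pp.

-0.69 percentage points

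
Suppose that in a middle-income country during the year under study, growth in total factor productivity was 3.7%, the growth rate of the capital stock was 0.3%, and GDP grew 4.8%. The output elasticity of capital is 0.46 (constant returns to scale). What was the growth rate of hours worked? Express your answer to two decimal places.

Labor's share = 1 − 0.46 = 0.54.
gY = gA + 0.46×0.3 + 0.54×g.
0.54×g = 4.8 − 3.7 − 0.138 = 0.962.
g = 0.962 / 0.54 = 1.7815%.

1.78%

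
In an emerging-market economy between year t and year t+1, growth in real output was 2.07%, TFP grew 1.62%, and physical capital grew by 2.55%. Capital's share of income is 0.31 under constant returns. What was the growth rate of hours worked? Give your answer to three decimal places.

Labor's share = 1 − 0.31 = 0.69.
gY = gA + 0.31×2.55 + 0.69×g.
0.69×g = 2.07 − 1.62 − 0.7905 = -0.3405.
g = -0.3405 / 0.69 = -0.49348%.

-0.493%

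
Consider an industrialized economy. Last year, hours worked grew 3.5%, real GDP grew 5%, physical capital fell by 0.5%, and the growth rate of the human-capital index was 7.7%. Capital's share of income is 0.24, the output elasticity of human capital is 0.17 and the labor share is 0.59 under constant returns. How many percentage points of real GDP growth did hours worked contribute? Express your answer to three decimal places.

Labor's share = 1 − 0.24 − 0.17 = 0.59.
Contribution = share × growth = 0.59 × 3.5 = 2.065 pp.

2.065 pp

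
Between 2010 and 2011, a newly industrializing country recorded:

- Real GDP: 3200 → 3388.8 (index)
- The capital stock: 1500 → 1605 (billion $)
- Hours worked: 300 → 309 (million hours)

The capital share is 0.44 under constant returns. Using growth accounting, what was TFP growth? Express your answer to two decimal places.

1.14%

Real GDP growth = (3388.8 − 3200) / 3200 = 5.9%.
The capital stock growth = (1605 − 1500) / 1500 = 7%.
Hours worked growth = (309 − 300) / 300 = 3%.
Labor's share = 1 − 0.44 = 0.56.
The capital stock: 0.44 × 7 = 3.08 pp.
Hours worked: 0.56 × 3 = 1.68 pp.
TFP growth = 5.9 − 4.76 = 1.14%.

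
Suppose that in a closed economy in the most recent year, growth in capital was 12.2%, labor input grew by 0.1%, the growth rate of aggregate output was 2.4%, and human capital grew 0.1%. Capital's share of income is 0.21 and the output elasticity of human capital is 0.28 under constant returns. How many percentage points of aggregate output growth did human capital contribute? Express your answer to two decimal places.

Contribution = share × growth = 0.28 × 0.1 = 0.028 pp.

0.03 pp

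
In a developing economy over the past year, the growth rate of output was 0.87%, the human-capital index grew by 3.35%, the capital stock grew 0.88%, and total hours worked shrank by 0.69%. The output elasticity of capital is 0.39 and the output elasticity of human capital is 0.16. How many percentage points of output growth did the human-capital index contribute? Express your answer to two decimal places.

Contribution = share × growth = 0.16 × 3.35 = 0.536 pp.

0.54 pp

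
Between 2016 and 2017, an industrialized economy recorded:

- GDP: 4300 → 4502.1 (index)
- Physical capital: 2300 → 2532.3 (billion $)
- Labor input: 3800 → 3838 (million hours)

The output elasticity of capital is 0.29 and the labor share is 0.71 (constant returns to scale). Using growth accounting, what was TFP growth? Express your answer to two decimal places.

GDP growth = (4502.1 − 4300) / 4300 = 4.7%.
Physical capital growth = (2532.3 − 2300) / 2300 = 10.1%.
Labor input growth = (3838 − 3800) / 3800 = 1%.
Labor's share = 1 − 0.29 = 0.71.
Physical capital: 0.29 × 10.1 = 2.929 pp.
Labor input: 0.71 × 1 = 0.71 pp.
TFP growth = 4.7 − 3.639 = 1.061%.

TFP growth was 1.06%.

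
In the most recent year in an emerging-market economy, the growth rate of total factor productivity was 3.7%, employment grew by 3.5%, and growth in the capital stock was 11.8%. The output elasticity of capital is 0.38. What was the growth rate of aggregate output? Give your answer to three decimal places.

Labor's share = 1 − 0.38 = 0.62.
The capital stock: 0.38 × 11.8 = 4.484 pp.
Employment: 0.62 × 3.5 = 2.17 pp.
Output growth = 3.7 + 6.654 = 10.354%.

10.354%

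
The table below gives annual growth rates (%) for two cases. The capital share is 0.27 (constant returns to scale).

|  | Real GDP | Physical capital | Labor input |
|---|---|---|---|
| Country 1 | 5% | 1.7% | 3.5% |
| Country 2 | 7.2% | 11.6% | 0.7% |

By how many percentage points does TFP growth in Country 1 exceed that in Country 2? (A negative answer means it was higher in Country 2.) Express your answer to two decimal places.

-1.57 percentage points

Labor's share = 1 − 0.27 = 0.73.
Country 1: TFP = 5 − 0.459 − 2.555 = 1.986%.
Country 2: TFP = 7.2 − 3.132 − 0.511 = 3.557%.
Difference = 1.986 − (3.557) = -1.571 pp.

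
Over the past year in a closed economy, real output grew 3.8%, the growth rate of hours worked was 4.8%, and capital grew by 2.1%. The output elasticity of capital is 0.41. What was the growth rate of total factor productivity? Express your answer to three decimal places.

0.107%

Labor's share = 1 − 0.41 = 0.59.
Capital: 0.41 × 2.1 = 0.861 pp.
Hours worked: 0.59 × 4.8 = 2.832 pp.
TFP growth = 3.8 − 3.693 = 0.107%.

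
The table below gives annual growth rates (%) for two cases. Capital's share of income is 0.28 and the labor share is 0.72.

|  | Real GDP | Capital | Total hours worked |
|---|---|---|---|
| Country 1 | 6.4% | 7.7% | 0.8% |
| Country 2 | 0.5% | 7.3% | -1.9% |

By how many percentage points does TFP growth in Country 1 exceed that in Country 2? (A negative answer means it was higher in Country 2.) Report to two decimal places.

Labor's share = 1 − 0.28 = 0.72.
Country 1: TFP = 6.4 − 2.156 − 0.576 = 3.668%.
Country 2: TFP = 0.5 − 2.044 + 1.368 = -0.176%.
Difference = 3.668 − (-0.176) = 3.844 pp.

3.84 percentage points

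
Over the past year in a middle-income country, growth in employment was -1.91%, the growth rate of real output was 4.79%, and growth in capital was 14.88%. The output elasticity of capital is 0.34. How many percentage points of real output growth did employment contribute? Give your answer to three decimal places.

Labor's share = 1 − 0.34 = 0.66.
Contribution = share × growth = 0.66 × (-1.91) = -1.2606 pp.

-1.261 pp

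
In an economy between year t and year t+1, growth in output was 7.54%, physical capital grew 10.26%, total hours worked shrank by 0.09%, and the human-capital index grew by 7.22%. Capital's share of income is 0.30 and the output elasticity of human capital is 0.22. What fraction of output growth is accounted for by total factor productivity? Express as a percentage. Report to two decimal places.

Labor's share = 1 − 0.3 − 0.22 = 0.48.
Physical capital: 0.3 × 10.26 = 3.078 pp.
The human-capital index: 0.22 × 7.22 = 1.5884 pp.
Total hours worked: 0.48 × (-0.09) = -0.0432 pp.
TFP growth = 7.54 − 4.6232 = 2.9168%.
TFP share of growth = 2.9168 / 7.54 × 100 = 38.6844%.

Total factor productivity accounted for 38.68% of growth.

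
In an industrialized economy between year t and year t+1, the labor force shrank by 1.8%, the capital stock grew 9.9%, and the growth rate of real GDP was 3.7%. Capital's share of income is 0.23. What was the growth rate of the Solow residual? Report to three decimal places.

The Solow residual growth was 2.809%.

Labor's share = 1 − 0.23 = 0.77.
The capital stock: 0.23 × 9.9 = 2.277 pp.
The labor force: 0.77 × (-1.8) = -1.386 pp.
TFP growth = 3.7 − 0.891 = 2.809%.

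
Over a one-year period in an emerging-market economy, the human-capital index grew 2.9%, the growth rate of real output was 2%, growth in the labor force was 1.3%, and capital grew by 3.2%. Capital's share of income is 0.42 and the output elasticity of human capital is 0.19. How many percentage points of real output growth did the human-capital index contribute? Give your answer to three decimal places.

Contribution = share × growth = 0.19 × 2.9 = 0.551 pp.

0.551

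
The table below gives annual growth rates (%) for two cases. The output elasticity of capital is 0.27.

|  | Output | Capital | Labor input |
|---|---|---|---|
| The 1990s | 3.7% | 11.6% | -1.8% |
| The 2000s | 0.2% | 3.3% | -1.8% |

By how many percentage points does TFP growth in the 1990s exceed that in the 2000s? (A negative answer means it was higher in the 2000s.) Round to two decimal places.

Labor's share = 1 − 0.27 = 0.73.
The 1990s: TFP = 3.7 − 3.132 + 1.314 = 1.882%.
The 2000s: TFP = 0.2 − 0.891 + 1.314 = 0.623%.
Difference = 1.882 − (0.623) = 1.259 pp.

1.26 percentage points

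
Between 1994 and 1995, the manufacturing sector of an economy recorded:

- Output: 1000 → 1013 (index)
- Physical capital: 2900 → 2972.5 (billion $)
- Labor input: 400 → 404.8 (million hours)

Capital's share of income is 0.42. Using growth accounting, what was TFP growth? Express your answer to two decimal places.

-0.45%

Output growth = (1013 − 1000) / 1000 = 1.3%.
Physical capital growth = (2972.5 − 2900) / 2900 = 2.5%.
Labor input growth = (404.8 − 400) / 400 = 1.2%.
Labor's share = 1 − 0.42 = 0.58.
Physical capital: 0.42 × 2.5 = 1.05 pp.
Labor input: 0.58 × 1.2 = 0.696 pp.
TFP growth = 1.3 − 1.746 = -0.446%.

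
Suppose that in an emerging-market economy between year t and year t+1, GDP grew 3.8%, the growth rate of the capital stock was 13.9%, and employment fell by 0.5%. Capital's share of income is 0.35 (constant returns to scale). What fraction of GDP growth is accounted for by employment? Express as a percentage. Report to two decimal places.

Employment accounted for -8.55% of growth.

Labor's share = 1 − 0.35 = 0.65.
Employment contributed 0.65 × (-0.5) = -0.325 pp.
Share of growth = -0.325 / 3.8 × 100 = -8.5526%.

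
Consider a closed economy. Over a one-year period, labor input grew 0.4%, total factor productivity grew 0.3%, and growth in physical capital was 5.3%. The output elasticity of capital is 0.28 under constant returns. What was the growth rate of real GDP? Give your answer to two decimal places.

Labor's share = 1 − 0.28 = 0.72.
Physical capital: 0.28 × 5.3 = 1.484 pp.
Labor input: 0.72 × 0.4 = 0.288 pp.
Output growth = 0.3 + 1.772 = 2.072%.

2.07%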